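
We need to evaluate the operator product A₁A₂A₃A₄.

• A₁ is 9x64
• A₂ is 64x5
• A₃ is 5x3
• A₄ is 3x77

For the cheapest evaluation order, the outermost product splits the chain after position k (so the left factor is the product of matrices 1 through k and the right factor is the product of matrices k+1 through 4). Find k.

3

Adjacent pairs: A₁A₂ = 9·64·5 = 2880; A₂A₃ = 64·5·3 = 960; A₃A₄ = 5·3·77 = 1155.
Length 3: A₁..A₃: k=1: 0+960+9·64·3=2688; k=2: 2880+0+9·5·3=3015 → min 2688 | A₂..A₄: k=2: 0+1155+64·5·77=25795; k=3: 960+0+64·3·77=15744 → min 15744.
Top-level splits: k=1: (A₁..A₁)·(A₂..A₄) → 0+15744+9·64·77 = 60096; k=2: (A₁..A₂)·(A₃..A₄) → 2880+1155+9·5·77 = 7500; k=3: (A₁..A₃)·(A₄..A₄) → 2688+0+9·3·77 = 4767.
Best split is after A₃, i.e. k = 3.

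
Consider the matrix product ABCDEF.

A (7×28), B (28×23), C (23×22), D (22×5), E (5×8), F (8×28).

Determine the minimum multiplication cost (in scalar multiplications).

8578

Adjacent pairs: AB = 7·28·23 = 4508; BC = 28·23·22 = 14168; CD = 23·22·5 = 2530; DE = 22·5·8 = 880; EF = 5·8·28 = 1120.
Length 3: A..C: k=1: 0+14168+7·28·22=18480; k=2: 4508+0+7·23·22=8050 → min 8050 | B..D: k=2: 0+2530+28·23·5=5750; k=3: 14168+0+28·22·5=17248 → min 5750 | C..E: k=3: 0+880+23·22·8=4928; k=4: 2530+0+23·5·8=3450 → min 3450 | D..F: k=4: 0+1120+22·5·28=4200; k=5: 880+0+22·8·28=5808 → min 4200.
Length 4: A..D: k=1: 0+5750+7·28·5=6730; k=2: 4508+2530+7·23·5=7843; k=3: 8050+0+7·22·5=8820 → min 6730 | B..E: k=2: 0+3450+28·23·8=8602; k=3: 14168+880+28·22·8=19976; k=4: 5750+0+28·5·8=6870 → min 6870 | C..F: k=3: 0+4200+23·22·28=18368; k=4: 2530+1120+23·5·28=6870; k=5: 3450+0+23·8·28=8602 → min 6870.
Length 5: A..E: k=1: 0+6870+7·28·8=8438; k=2: 4508+3450+7·23·8=9246; k=3: 8050+880+7·22·8=10162; k=4: 6730+0+7·5·8=7010 → min 7010 | B..F: k=2: 0+6870+28·23·28=24902; k=3: 14168+4200+28·22·28=35616; k=4: 5750+1120+28·5·28=10790; k=5: 6870+0+28·8·28=13142 → min 10790.
Length 6: A..F: k=1: 0+10790+7·28·28=16278; k=2: 4508+6870+7·23·28=15886; k=3: 8050+4200+7·22·28=16562; k=4: 6730+1120+7·5·28=8830; k=5: 7010+0+7·8·28=8578 → min 8578.
Optimal order: (((A(B(CD)))E)F) with cost 8578.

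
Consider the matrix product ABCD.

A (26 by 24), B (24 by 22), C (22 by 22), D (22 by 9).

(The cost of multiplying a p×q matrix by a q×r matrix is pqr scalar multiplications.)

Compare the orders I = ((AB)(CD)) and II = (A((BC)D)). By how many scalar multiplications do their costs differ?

1248

Order I = ((AB)(CD)): (AB): 26×24 by 24×22 → 26×22, cost 26·24·22 = 13728; (CD): 22×22 by 22×9 → 22×9, cost 22·22·9 = 4356; ((AB)(CD)): 26×22 by 22×9 → 26×9, cost 26·22·9 = 5148; cumulative 23232. Total 23232.
Order II = (A((BC)D)): (BC): 24×22 by 22×22 → 24×22, cost 24·22·22 = 11616; ((BC)D): 24×22 by 22×9 → 24×9, cost 24·22·9 = 4752; cumulative 16368; (A((BC)D)): 26×24 by 24×9 → 26×9, cost 26·24·9 = 5616; cumulative 21984. Total 21984.
Difference: |23232 − 21984| = 1248.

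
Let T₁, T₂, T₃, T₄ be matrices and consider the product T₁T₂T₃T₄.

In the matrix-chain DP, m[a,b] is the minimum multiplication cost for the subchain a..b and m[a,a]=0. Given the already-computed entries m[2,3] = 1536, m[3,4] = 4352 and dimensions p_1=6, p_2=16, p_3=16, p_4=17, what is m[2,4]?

3168

m[2,4] = min over k∈[2,3] of m[2,k]+m[k+1,4]+p_{1}·p_k·p_{4}.
k=2: 0 + 4352 + 6·16·17 = 5984; k=3: 1536 + 0 + 6·16·17 = 3168.
Minimum: 3168 at k=3.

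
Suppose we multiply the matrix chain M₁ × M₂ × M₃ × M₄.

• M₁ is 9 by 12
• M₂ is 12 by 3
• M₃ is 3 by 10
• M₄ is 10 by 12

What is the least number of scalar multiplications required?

1008

Adjacent pairs: M₁M₂ = 9·12·3 = 324; M₂M₃ = 12·3·10 = 360; M₃M₄ = 3·10·12 = 360.
Length 3: M₁..M₃: k=1: 0+360+9·12·10=1440; k=2: 324+0+9·3·10=594 → min 594 | M₂..M₄: k=2: 0+360+12·3·12=792; k=3: 360+0+12·10·12=1800 → min 792.
Length 4: M₁..M₄: k=1: 0+792+9·12·12=2088; k=2: 324+360+9·3·12=1008; k=3: 594+0+9·10·12=1674 → min 1008.
Optimal order: ((M₁ × M₂) × (M₃ × M₄)) with cost 1008.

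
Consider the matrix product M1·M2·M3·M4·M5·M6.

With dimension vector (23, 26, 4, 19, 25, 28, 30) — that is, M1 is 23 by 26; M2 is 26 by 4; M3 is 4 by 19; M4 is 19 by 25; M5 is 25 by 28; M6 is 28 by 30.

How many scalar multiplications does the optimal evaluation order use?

13212

Adjacent pairs: M1M2 = 23·26·4 = 2392; M2M3 = 26·4·19 = 1976; M3M4 = 4·19·25 = 1900; M4M5 = 19·25·28 = 13300; M5M6 = 25·28·30 = 21000.
Length 3: M1..M3: k=1: 0+1976+23·26·19=13338; k=2: 2392+0+23·4·19=4140 → min 4140 | M2..M4: k=2: 0+1900+26·4·25=4500; k=3: 1976+0+26·19·25=14326 → min 4500 | M3..M5: k=3: 0+13300+4·19·28=15428; k=4: 1900+0+4·25·28=4700 → min 4700 | M4..M6: k=4: 0+21000+19·25·30=35250; k=5: 13300+0+19·28·30=29260 → min 29260.
Length 4: M1..M4: k=1: 0+4500+23·26·25=19450; k=2: 2392+1900+23·4·25=6592; k=3: 4140+0+23·19·25=15065 → min 6592 | M2..M5: k=2: 0+4700+26·4·28=7612; k=3: 1976+13300+26·19·28=29108; k=4: 4500+0+26·25·28=22700 → min 7612 | M3..M6: k=3: 0+29260+4·19·30=31540; k=4: 1900+21000+4·25·30=25900; k=5: 4700+0+4·28·30=8060 → min 8060.
Length 5: M1..M5: k=1: 0+7612+23·26·28=24356; k=2: 2392+4700+23·4·28=9668; k=3: 4140+13300+23·19·28=29676; k=4: 6592+0+23·25·28=22692 → min 9668 | M2..M6: k=2: 0+8060+26·4·30=11180; k=3: 1976+29260+26·19·30=46056; k=4: 4500+21000+26·25·30=45000; k=5: 7612+0+26·28·30=29452 → min 11180.
Length 6: M1..M6: k=1: 0+11180+23·26·30=29120; k=2: 2392+8060+23·4·30=13212; k=3: 4140+29260+23·19·30=46510; k=4: 6592+21000+23·25·30=44842; k=5: 9668+0+23·28·30=28988 → min 13212.
Optimal order: ((M1·M2)·(((M3·M4)·M5)·M6)) with cost 13212.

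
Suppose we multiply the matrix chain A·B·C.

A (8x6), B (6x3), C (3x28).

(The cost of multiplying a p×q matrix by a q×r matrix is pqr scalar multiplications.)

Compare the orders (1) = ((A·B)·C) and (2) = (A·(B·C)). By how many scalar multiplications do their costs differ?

1032

Order (1) = ((A·B)·C): (A·B): 8×6 by 6×3 → 8×3, cost 8·6·3 = 144; ((A·B)·C): 8×3 by 3×28 → 8×28, cost 8·3·28 = 672; cumulative 816. Total 816.
Order (2) = (A·(B·C)): (B·C): 6×3 by 3×28 → 6×28, cost 6·3·28 = 504; (A·(B·C)): 8×6 by 6×28 → 8×28, cost 8·6·28 = 1344; cumulative 1848. Total 1848.
Difference: |816 − 1848| = 1032.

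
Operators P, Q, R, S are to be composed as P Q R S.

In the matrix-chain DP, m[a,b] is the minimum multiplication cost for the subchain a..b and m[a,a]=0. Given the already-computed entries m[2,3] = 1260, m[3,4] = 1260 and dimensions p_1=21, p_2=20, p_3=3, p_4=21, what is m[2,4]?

2583

m[2,4] = min over k∈[2,3] of m[2,k]+m[k+1,4]+p_{1}·p_k·p_{4}.
k=2: 0 + 1260 + 21·20·21 = 10080; k=3: 1260 + 0 + 21·3·21 = 2583.
Minimum: 2583 at k=3.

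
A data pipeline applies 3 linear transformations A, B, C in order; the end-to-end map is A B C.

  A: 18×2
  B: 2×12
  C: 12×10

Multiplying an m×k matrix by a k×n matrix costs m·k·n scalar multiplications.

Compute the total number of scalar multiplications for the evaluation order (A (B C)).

600

(B C): 2×12 by 12×10 → 2×10, cost 2·12·10 = 240
(A (B C)): 18×2 by 2×10 → 18×10, cost 18·2·10 = 360; cumulative 600
Total: 600 scalar multiplications.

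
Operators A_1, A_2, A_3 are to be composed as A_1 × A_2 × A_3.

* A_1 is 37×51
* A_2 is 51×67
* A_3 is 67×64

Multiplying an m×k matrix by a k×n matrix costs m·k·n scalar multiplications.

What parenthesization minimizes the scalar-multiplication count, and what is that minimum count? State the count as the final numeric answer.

285085

(A_1 × (A_2 × A_3)): cost 339456.
((A_1 × A_2) × A_3): cost 285085.
Optimal: ((A_1 × A_2) × A_3) with cost 285085.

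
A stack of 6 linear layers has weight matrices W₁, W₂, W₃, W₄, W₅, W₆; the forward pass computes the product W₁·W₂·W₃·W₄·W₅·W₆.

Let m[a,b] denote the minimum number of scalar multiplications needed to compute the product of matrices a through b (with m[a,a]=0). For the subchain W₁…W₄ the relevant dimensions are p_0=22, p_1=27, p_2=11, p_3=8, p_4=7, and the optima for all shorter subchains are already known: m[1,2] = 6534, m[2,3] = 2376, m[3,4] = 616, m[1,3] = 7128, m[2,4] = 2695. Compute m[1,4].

6853

m[1,4] = min over k∈[1,3] of m[1,k]+m[k+1,4]+p_{0}·p_k·p_{4}.
k=1: 0 + 2695 + 22·27·7 = 6853; k=2: 6534 + 616 + 22·11·7 = 8844; k=3: 7128 + 0 + 22·8·7 = 8360.
Minimum: 6853 at k=1.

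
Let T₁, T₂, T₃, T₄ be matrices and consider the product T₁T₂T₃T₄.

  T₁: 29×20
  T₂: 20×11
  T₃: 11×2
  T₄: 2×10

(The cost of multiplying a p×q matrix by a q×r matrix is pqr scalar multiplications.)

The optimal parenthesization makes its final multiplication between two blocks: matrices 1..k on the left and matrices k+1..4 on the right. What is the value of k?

Adjacent pairs: T₁T₂ = 29·20·11 = 6380; T₂T₃ = 20·11·2 = 440; T₃T₄ = 11·2·10 = 220.
Length 3: T₁..T₃: k=1: 0+440+29·20·2=1600; k=2: 6380+0+29·11·2=7018 → min 1600 | T₂..T₄: k=2: 0+220+20·11·10=2420; k=3: 440+0+20·2·10=840 → min 840.
Top-level splits: k=1: (T₁..T₁)·(T₂..T₄) → 0+840+29·20·10 = 6640; k=2: (T₁..T₂)·(T₃..T₄) → 6380+220+29·11·10 = 9790; k=3: (T₁..T₃)·(T₄..T₄) → 1600+0+29·2·10 = 2180.
Best split is after T₃, i.e. k = 3.

3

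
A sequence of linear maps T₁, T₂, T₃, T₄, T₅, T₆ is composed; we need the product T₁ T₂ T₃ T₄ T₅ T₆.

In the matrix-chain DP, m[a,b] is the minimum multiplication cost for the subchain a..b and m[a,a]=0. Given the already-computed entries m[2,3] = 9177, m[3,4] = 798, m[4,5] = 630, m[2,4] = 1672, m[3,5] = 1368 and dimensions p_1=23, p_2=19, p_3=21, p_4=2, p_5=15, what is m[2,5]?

m[2,5] = min over k∈[2,4] of m[2,k]+m[k+1,5]+p_{1}·p_k·p_{5}.
k=2: 0 + 1368 + 23·19·15 = 7923; k=3: 9177 + 630 + 23·21·15 = 17052; k=4: 1672 + 0 + 23·2·15 = 2362.
Minimum: 2362 at k=4.

2362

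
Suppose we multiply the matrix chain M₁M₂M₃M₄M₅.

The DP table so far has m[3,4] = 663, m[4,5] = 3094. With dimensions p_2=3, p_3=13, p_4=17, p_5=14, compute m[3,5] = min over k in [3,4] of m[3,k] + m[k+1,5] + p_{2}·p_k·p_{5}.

1377

m[3,5] = min over k∈[3,4] of m[3,k]+m[k+1,5]+p_{2}·p_k·p_{5}.
k=3: 0 + 3094 + 3·13·14 = 3640; k=4: 663 + 0 + 3·17·14 = 1377.
Minimum: 1377 at k=4.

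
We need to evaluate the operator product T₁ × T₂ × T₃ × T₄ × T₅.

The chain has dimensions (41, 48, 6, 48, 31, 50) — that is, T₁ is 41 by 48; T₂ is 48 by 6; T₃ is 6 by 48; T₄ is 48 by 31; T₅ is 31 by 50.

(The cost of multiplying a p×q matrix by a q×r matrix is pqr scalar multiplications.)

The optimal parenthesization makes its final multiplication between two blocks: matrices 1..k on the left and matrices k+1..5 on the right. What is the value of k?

2

Adjacent pairs: T₁T₂ = 41·48·6 = 11808; T₂T₃ = 48·6·48 = 13824; T₃T₄ = 6·48·31 = 8928; T₄T₅ = 48·31·50 = 74400.
Length 3: T₁..T₃: k=1: 0+13824+41·48·48=108288; k=2: 11808+0+41·6·48=23616 → min 23616 | T₂..T₄: k=2: 0+8928+48·6·31=17856; k=3: 13824+0+48·48·31=85248 → min 17856 | T₃..T₅: k=3: 0+74400+6·48·50=88800; k=4: 8928+0+6·31·50=18228 → min 18228.
Length 4: T₁..T₄: k=1: 0+17856+41·48·31=78864; k=2: 11808+8928+41·6·31=28362; k=3: 23616+0+41·48·31=84624 → min 28362 | T₂..T₅: k=2: 0+18228+48·6·50=32628; k=3: 13824+74400+48·48·50=203424; k=4: 17856+0+48·31·50=92256 → min 32628.
Top-level splits: k=1: (T₁..T₁)·(T₂..T₅) → 0+32628+41·48·50 = 131028; k=2: (T₁..T₂)·(T₃..T₅) → 11808+18228+41·6·50 = 42336; k=3: (T₁..T₃)·(T₄..T₅) → 23616+74400+41·48·50 = 196416; k=4: (T₁..T₄)·(T₅..T₅) → 28362+0+41·31·50 = 91912.
Best split is after T₂, i.e. k = 2.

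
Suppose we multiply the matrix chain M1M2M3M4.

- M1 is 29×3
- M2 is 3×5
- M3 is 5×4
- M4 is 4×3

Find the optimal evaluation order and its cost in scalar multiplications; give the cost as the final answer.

357

Adjacent pairs: M1M2 = 29·3·5 = 435; M2M3 = 3·5·4 = 60; M3M4 = 5·4·3 = 60.
Length 3: M1..M3: k=1: 0+60+29·3·4=408; k=2: 435+0+29·5·4=1015 → min 408 | M2..M4: k=2: 0+60+3·5·3=105; k=3: 60+0+3·4·3=96 → min 96.
Length 4: M1..M4: k=1: 0+96+29·3·3=357; k=2: 435+60+29·5·3=930; k=3: 408+0+29·4·3=756 → min 357.
Optimal parenthesization: (M1((M2M3)M4)) with cost 357.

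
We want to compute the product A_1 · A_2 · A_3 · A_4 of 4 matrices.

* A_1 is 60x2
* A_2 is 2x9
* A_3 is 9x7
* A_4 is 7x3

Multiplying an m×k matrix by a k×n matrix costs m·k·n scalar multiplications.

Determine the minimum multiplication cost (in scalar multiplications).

528

Adjacent pairs: A_1A_2 = 60·2·9 = 1080; A_2A_3 = 2·9·7 = 126; A_3A_4 = 9·7·3 = 189.
Length 3: A_1..A_3: k=1: 0+126+60·2·7=966; k=2: 1080+0+60·9·7=4860 → min 966 | A_2..A_4: k=2: 0+189+2·9·3=243; k=3: 126+0+2·7·3=168 → min 168.
Length 4: A_1..A_4: k=1: 0+168+60·2·3=528; k=2: 1080+189+60·9·3=2889; k=3: 966+0+60·7·3=2226 → min 528.
Optimal order: (A_1 · ((A_2 · A_3) · A_4)) with cost 528.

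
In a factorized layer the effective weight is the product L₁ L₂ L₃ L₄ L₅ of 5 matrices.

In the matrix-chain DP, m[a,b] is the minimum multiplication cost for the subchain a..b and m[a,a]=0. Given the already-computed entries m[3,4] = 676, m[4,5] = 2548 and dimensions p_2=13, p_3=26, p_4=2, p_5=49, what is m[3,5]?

m[3,5] = min over k∈[3,4] of m[3,k]+m[k+1,5]+p_{2}·p_k·p_{5}.
k=3: 0 + 2548 + 13·26·49 = 19110; k=4: 676 + 0 + 13·2·49 = 1950.
Minimum: 1950 at k=4.

1950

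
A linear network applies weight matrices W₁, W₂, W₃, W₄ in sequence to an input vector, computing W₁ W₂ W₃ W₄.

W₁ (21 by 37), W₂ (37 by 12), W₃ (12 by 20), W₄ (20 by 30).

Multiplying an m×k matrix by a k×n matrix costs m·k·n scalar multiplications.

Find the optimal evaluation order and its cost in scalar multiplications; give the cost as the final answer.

24084

Adjacent pairs: W₁W₂ = 21·37·12 = 9324; W₂W₃ = 37·12·20 = 8880; W₃W₄ = 12·20·30 = 7200.
Length 3: W₁..W₃: k=1: 0+8880+21·37·20=24420; k=2: 9324+0+21·12·20=14364 → min 14364 | W₂..W₄: k=2: 0+7200+37·12·30=20520; k=3: 8880+0+37·20·30=31080 → min 20520.
Length 4: W₁..W₄: k=1: 0+20520+21·37·30=43830; k=2: 9324+7200+21·12·30=24084; k=3: 14364+0+21·20·30=26964 → min 24084.
Optimal parenthesization: ((W₁ W₂) (W₃ W₄)) with cost 24084.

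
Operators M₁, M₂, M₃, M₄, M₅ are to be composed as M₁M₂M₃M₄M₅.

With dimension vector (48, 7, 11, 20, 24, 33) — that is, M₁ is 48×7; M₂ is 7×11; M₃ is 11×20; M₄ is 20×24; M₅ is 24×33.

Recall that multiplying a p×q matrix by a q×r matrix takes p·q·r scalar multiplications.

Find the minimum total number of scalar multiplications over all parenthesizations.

21532

Adjacent pairs: M₁M₂ = 48·7·11 = 3696; M₂M₃ = 7·11·20 = 1540; M₃M₄ = 11·20·24 = 5280; M₄M₅ = 20·24·33 = 15840.
Length 3: M₁..M₃: k=1: 0+1540+48·7·20=8260; k=2: 3696+0+48·11·20=14256 → min 8260 | M₂..M₄: k=2: 0+5280+7·11·24=7128; k=3: 1540+0+7·20·24=4900 → min 4900 | M₃..M₅: k=3: 0+15840+11·20·33=23100; k=4: 5280+0+11·24·33=13992 → min 13992.
Length 4: M₁..M₄: k=1: 0+4900+48·7·24=12964; k=2: 3696+5280+48·11·24=21648; k=3: 8260+0+48·20·24=31300 → min 12964 | M₂..M₅: k=2: 0+13992+7·11·33=16533; k=3: 1540+15840+7·20·33=22000; k=4: 4900+0+7·24·33=10444 → min 10444.
Length 5: M₁..M₅: k=1: 0+10444+48·7·33=21532; k=2: 3696+13992+48·11·33=35112; k=3: 8260+15840+48·20·33=55780; k=4: 12964+0+48·24·33=50980 → min 21532.
Optimal order: (M₁(((M₂M₃)M₄)M₅)) with cost 21532.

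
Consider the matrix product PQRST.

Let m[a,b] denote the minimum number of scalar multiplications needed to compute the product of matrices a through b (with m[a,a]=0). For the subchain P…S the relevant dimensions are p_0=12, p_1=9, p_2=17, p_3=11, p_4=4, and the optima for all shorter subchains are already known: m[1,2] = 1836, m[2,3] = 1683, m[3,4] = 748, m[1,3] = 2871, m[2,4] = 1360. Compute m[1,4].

m[1,4] = min over k∈[1,3] of m[1,k]+m[k+1,4]+p_{0}·p_k·p_{4}.
k=1: 0 + 1360 + 12·9·4 = 1792; k=2: 1836 + 748 + 12·17·4 = 3400; k=3: 2871 + 0 + 12·11·4 = 3399.
Minimum: 1792 at k=1.

1792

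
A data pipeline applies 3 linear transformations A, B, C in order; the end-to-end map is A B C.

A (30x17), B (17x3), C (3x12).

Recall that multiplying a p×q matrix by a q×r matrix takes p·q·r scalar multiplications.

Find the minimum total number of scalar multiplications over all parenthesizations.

Order (A (B C)): (B C): 17×3 by 3×12 → 17×12, cost 17·3·12 = 612; (A (B C)): 30×17 by 17×12 → 30×12, cost 30·17·12 = 6120; cumulative 6732. Total 6732.
Order ((A B) C): (A B): 30×17 by 17×3 → 30×3, cost 30·17·3 = 1530; ((A B) C): 30×3 by 3×12 → 30×12, cost 30·3·12 = 1080; cumulative 2610. Total 2610.
Minimum: 2610.

2610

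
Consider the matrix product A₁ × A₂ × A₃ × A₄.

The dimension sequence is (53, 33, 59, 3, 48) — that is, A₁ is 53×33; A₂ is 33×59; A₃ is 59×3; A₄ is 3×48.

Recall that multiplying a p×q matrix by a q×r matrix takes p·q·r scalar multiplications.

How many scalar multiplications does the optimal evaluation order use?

Adjacent pairs: A₁A₂ = 53·33·59 = 103191; A₂A₃ = 33·59·3 = 5841; A₃A₄ = 59·3·48 = 8496.
Length 3: A₁..A₃: k=1: 0+5841+53·33·3=11088; k=2: 103191+0+53·59·3=112572 → min 11088 | A₂..A₄: k=2: 0+8496+33·59·48=101952; k=3: 5841+0+33·3·48=10593 → min 10593.
Length 4: A₁..A₄: k=1: 0+10593+53·33·48=94545; k=2: 103191+8496+53·59·48=261783; k=3: 11088+0+53·3·48=18720 → min 18720.
Optimal order: ((A₁ × (A₂ × A₃)) × A₄) with cost 18720.

18720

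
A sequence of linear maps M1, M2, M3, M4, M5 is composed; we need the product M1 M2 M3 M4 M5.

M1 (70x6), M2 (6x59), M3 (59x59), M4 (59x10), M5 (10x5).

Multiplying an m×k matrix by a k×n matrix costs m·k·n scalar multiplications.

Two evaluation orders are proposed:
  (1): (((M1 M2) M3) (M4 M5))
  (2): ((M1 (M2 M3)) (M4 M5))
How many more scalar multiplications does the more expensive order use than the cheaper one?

Order (1) = (((M1 M2) M3) (M4 M5)): (M1 M2): 70×6 by 6×59 → 70×59, cost 70·6·59 = 24780; ((M1 M2) M3): 70×59 by 59×59 → 70×59, cost 70·59·59 = 243670; cumulative 268450; (M4 M5): 59×10 by 10×5 → 59×5, cost 59·10·5 = 2950; (((M1 M2) M3) (M4 M5)): 70×59 by 59×5 → 70×5, cost 70·59·5 = 20650; cumulative 292050. Total 292050.
Order (2) = ((M1 (M2 M3)) (M4 M5)): (M2 M3): 6×59 by 59×59 → 6×59, cost 6·59·59 = 20886; (M1 (M2 M3)): 70×6 by 6×59 → 70×59, cost 70·6·59 = 24780; cumulative 45666; (M4 M5): 59×10 by 10×5 → 59×5, cost 59·10·5 = 2950; ((M1 (M2 M3)) (M4 M5)): 70×59 by 59×5 → 70×5, cost 70·59·5 = 20650; cumulative 69266. Total 69266.
Difference: |292050 − 69266| = 222784.

222784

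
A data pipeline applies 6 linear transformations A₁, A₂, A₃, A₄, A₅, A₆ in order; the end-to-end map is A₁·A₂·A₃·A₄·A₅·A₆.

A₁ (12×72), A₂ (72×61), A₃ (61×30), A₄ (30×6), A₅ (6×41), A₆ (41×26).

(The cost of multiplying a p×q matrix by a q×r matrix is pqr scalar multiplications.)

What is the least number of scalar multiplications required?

Adjacent pairs: A₁A₂ = 12·72·61 = 52704; A₂A₃ = 72·61·30 = 131760; A₃A₄ = 61·30·6 = 10980; A₄A₅ = 30·6·41 = 7380; A₅A₆ = 6·41·26 = 6396.
Length 3: A₁..A₃: k=1: 0+131760+12·72·30=157680; k=2: 52704+0+12·61·30=74664 → min 74664 | A₂..A₄: k=2: 0+10980+72·61·6=37332; k=3: 131760+0+72·30·6=144720 → min 37332 | A₃..A₅: k=3: 0+7380+61·30·41=82410; k=4: 10980+0+61·6·41=25986 → min 25986 | A₄..A₆: k=4: 0+6396+30·6·26=11076; k=5: 7380+0+30·41·26=39360 → min 11076.
Length 4: A₁..A₄: k=1: 0+37332+12·72·6=42516; k=2: 52704+10980+12·61·6=68076; k=3: 74664+0+12·30·6=76824 → min 42516 | A₂..A₅: k=2: 0+25986+72·61·41=206058; k=3: 131760+7380+72·30·41=227700; k=4: 37332+0+72·6·41=55044 → min 55044 | A₃..A₆: k=3: 0+11076+61·30·26=58656; k=4: 10980+6396+61·6·26=26892; k=5: 25986+0+61·41·26=91012 → min 26892.
Length 5: A₁..A₅: k=1: 0+55044+12·72·41=90468; k=2: 52704+25986+12·61·41=108702; k=3: 74664+7380+12·30·41=96804; k=4: 42516+0+12·6·41=45468 → min 45468 | A₂..A₆: k=2: 0+26892+72·61·26=141084; k=3: 131760+11076+72·30·26=198996; k=4: 37332+6396+72·6·26=54960; k=5: 55044+0+72·41·26=131796 → min 54960.
Length 6: A₁..A₆: k=1: 0+54960+12·72·26=77424; k=2: 52704+26892+12·61·26=98628; k=3: 74664+11076+12·30·26=95100; k=4: 42516+6396+12·6·26=50784; k=5: 45468+0+12·41·26=58260 → min 50784.
Optimal order: ((A₁·(A₂·(A₃·A₄)))·(A₅·A₆)) with cost 50784.

50784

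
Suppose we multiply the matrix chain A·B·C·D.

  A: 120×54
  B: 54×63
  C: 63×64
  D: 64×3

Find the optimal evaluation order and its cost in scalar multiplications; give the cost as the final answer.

Adjacent pairs: AB = 120·54·63 = 408240; BC = 54·63·64 = 217728; CD = 63·64·3 = 12096.
Length 3: A..C: k=1: 0+217728+120·54·64=632448; k=2: 408240+0+120·63·64=892080 → min 632448 | B..D: k=2: 0+12096+54·63·3=22302; k=3: 217728+0+54·64·3=228096 → min 22302.
Length 4: A..D: k=1: 0+22302+120·54·3=41742; k=2: 408240+12096+120·63·3=443016; k=3: 632448+0+120·64·3=655488 → min 41742.
Optimal parenthesization: (A·(B·(C·D))) with cost 41742.

41742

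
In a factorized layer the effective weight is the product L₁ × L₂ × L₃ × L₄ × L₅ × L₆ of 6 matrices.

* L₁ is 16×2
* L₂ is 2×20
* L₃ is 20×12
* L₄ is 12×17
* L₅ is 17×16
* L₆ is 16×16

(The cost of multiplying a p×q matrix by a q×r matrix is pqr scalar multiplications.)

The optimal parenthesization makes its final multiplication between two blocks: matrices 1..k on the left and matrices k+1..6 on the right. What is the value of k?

1

Adjacent pairs: L₁L₂ = 16·2·20 = 640; L₂L₃ = 2·20·12 = 480; L₃L₄ = 20·12·17 = 4080; L₄L₅ = 12·17·16 = 3264; L₅L₆ = 17·16·16 = 4352.
Length 3: L₁..L₃: k=1: 0+480+16·2·12=864; k=2: 640+0+16·20·12=4480 → min 864 | L₂..L₄: k=2: 0+4080+2·20·17=4760; k=3: 480+0+2·12·17=888 → min 888 | L₃..L₅: k=3: 0+3264+20·12·16=7104; k=4: 4080+0+20·17·16=9520 → min 7104 | L₄..L₆: k=4: 0+4352+12·17·16=7616; k=5: 3264+0+12·16·16=6336 → min 6336.
Length 4: L₁..L₄: k=1: 0+888+16·2·17=1432; k=2: 640+4080+16·20·17=10160; k=3: 864+0+16·12·17=4128 → min 1432 | L₂..L₅: k=2: 0+7104+2·20·16=7744; k=3: 480+3264+2·12·16=4128; k=4: 888+0+2·17·16=1432 → min 1432 | L₃..L₆: k=3: 0+6336+20·12·16=10176; k=4: 4080+4352+20·17·16=13872; k=5: 7104+0+20·16·16=12224 → min 10176.
Length 5: L₁..L₅: k=1: 0+1432+16·2·16=1944; k=2: 640+7104+16·20·16=12864; k=3: 864+3264+16·12·16=7200; k=4: 1432+0+16·17·16=5784 → min 1944 | L₂..L₆: k=2: 0+10176+2·20·16=10816; k=3: 480+6336+2·12·16=7200; k=4: 888+4352+2·17·16=5784; k=5: 1432+0+2·16·16=1944 → min 1944.
Top-level splits: k=1: (L₁..L₁)·(L₂..L₆) → 0+1944+16·2·16 = 2456; k=2: (L₁..L₂)·(L₃..L₆) → 640+10176+16·20·16 = 15936; k=3: (L₁..L₃)·(L₄..L₆) → 864+6336+16·12·16 = 10272; k=4: (L₁..L₄)·(L₅..L₆) → 1432+4352+16·17·16 = 10136; k=5: (L₁..L₅)·(L₆..L₆) → 1944+0+16·16·16 = 6040.
Best split is after L₁, i.e. k = 1.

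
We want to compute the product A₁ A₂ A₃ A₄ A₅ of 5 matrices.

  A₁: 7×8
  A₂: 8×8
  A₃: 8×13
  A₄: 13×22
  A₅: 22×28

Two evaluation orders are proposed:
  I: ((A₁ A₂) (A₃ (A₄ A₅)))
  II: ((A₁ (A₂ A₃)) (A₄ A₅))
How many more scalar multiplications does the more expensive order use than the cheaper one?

Order I = ((A₁ A₂) (A₃ (A₄ A₅))): (A₁ A₂): 7×8 by 8×8 → 7×8, cost 7·8·8 = 448; (A₄ A₅): 13×22 by 22×28 → 13×28, cost 13·22·28 = 8008; (A₃ (A₄ A₅)): 8×13 by 13×28 → 8×28, cost 8·13·28 = 2912; cumulative 10920; ((A₁ A₂) (A₃ (A₄ A₅))): 7×8 by 8×28 → 7×28, cost 7·8·28 = 1568; cumulative 12936. Total 12936.
Order II = ((A₁ (A₂ A₃)) (A₄ A₅)): (A₂ A₃): 8×8 by 8×13 → 8×13, cost 8·8·13 = 832; (A₁ (A₂ A₃)): 7×8 by 8×13 → 7×13, cost 7·8·13 = 728; cumulative 1560; (A₄ A₅): 13×22 by 22×28 → 13×28, cost 13·22·28 = 8008; ((A₁ (A₂ A₃)) (A₄ A₅)): 7×13 by 13×28 → 7×28, cost 7·13·28 = 2548; cumulative 12116. Total 12116.
Difference: |12936 − 12116| = 820.

820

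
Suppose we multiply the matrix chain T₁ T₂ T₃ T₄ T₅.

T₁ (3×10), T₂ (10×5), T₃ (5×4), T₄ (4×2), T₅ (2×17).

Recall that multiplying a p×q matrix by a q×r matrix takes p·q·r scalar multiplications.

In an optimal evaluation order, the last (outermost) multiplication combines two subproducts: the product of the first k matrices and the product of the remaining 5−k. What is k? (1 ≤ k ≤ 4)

Adjacent pairs: T₁T₂ = 3·10·5 = 150; T₂T₃ = 10·5·4 = 200; T₃T₄ = 5·4·2 = 40; T₄T₅ = 4·2·17 = 136.
Length 3: T₁..T₃: k=1: 0+200+3·10·4=320; k=2: 150+0+3·5·4=210 → min 210 | T₂..T₄: k=2: 0+40+10·5·2=140; k=3: 200+0+10·4·2=280 → min 140 | T₃..T₅: k=3: 0+136+5·4·17=476; k=4: 40+0+5·2·17=210 → min 210.
Length 4: T₁..T₄: k=1: 0+140+3·10·2=200; k=2: 150+40+3·5·2=220; k=3: 210+0+3·4·2=234 → min 200 | T₂..T₅: k=2: 0+210+10·5·17=1060; k=3: 200+136+10·4·17=1016; k=4: 140+0+10·2·17=480 → min 480.
Top-level splits: k=1: (T₁..T₁)·(T₂..T₅) → 0+480+3·10·17 = 990; k=2: (T₁..T₂)·(T₃..T₅) → 150+210+3·5·17 = 615; k=3: (T₁..T₃)·(T₄..T₅) → 210+136+3·4·17 = 550; k=4: (T₁..T₄)·(T₅..T₅) → 200+0+3·2·17 = 302.
Best split is after T₄, i.e. k = 4.

4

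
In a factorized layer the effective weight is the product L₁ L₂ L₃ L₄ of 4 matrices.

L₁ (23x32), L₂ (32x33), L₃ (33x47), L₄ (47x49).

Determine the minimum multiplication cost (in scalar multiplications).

112930

Adjacent pairs: L₁L₂ = 23·32·33 = 24288; L₂L₃ = 32·33·47 = 49632; L₃L₄ = 33·47·49 = 75999.
Length 3: L₁..L₃: k=1: 0+49632+23·32·47=84224; k=2: 24288+0+23·33·47=59961 → min 59961 | L₂..L₄: k=2: 0+75999+32·33·49=127743; k=3: 49632+0+32·47·49=123328 → min 123328.
Length 4: L₁..L₄: k=1: 0+123328+23·32·49=159392; k=2: 24288+75999+23·33·49=137478; k=3: 59961+0+23·47·49=112930 → min 112930.
Optimal order: (((L₁ L₂) L₃) L₄) with cost 112930.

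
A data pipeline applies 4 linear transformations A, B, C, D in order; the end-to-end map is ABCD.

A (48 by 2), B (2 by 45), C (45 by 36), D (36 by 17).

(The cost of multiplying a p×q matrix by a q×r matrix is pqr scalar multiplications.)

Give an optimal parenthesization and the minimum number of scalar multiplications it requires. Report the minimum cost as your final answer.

6096

Adjacent pairs: AB = 48·2·45 = 4320; BC = 2·45·36 = 3240; CD = 45·36·17 = 27540.
Length 3: A..C: k=1: 0+3240+48·2·36=6696; k=2: 4320+0+48·45·36=82080 → min 6696 | B..D: k=2: 0+27540+2·45·17=29070; k=3: 3240+0+2·36·17=4464 → min 4464.
Length 4: A..D: k=1: 0+4464+48·2·17=6096; k=2: 4320+27540+48·45·17=68580; k=3: 6696+0+48·36·17=36072 → min 6096.
Optimal parenthesization: (A((BC)D)) with cost 6096.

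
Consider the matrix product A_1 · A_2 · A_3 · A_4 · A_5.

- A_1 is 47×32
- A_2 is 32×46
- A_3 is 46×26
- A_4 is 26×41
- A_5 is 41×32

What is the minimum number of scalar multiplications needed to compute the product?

Adjacent pairs: A_1A_2 = 47·32·46 = 69184; A_2A_3 = 32·46·26 = 38272; A_3A_4 = 46·26·41 = 49036; A_4A_5 = 26·41·32 = 34112.
Length 3: A_1..A_3: k=1: 0+38272+47·32·26=77376; k=2: 69184+0+47·46·26=125396 → min 77376 | A_2..A_4: k=2: 0+49036+32·46·41=109388; k=3: 38272+0+32·26·41=72384 → min 72384 | A_3..A_5: k=3: 0+34112+46·26·32=72384; k=4: 49036+0+46·41·32=109388 → min 72384.
Length 4: A_1..A_4: k=1: 0+72384+47·32·41=134048; k=2: 69184+49036+47·46·41=206862; k=3: 77376+0+47·26·41=127478 → min 127478 | A_2..A_5: k=2: 0+72384+32·46·32=119488; k=3: 38272+34112+32·26·32=99008; k=4: 72384+0+32·41·32=114368 → min 99008.
Length 5: A_1..A_5: k=1: 0+99008+47·32·32=147136; k=2: 69184+72384+47·46·32=210752; k=3: 77376+34112+47·26·32=150592; k=4: 127478+0+47·41·32=189142 → min 147136.
Optimal order: (A_1 · ((A_2 · A_3) · (A_4 · A_5))) with cost 147136.

147136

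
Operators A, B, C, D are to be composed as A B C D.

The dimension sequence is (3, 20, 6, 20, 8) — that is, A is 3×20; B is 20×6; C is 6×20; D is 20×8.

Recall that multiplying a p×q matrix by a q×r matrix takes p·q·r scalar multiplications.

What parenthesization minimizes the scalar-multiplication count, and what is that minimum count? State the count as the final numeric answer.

1200

Adjacent pairs: AB = 3·20·6 = 360; BC = 20·6·20 = 2400; CD = 6·20·8 = 960.
Length 3: A..C: k=1: 0+2400+3·20·20=3600; k=2: 360+0+3·6·20=720 → min 720 | B..D: k=2: 0+960+20·6·8=1920; k=3: 2400+0+20·20·8=5600 → min 1920.
Length 4: A..D: k=1: 0+1920+3·20·8=2400; k=2: 360+960+3·6·8=1464; k=3: 720+0+3·20·8=1200 → min 1200.
Optimal parenthesization: (((A B) C) D) with cost 1200.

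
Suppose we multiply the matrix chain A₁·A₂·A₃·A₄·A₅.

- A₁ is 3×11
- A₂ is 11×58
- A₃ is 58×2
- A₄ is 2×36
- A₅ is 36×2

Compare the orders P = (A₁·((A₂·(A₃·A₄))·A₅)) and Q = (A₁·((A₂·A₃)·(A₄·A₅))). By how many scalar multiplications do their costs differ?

26472

Order P = (A₁·((A₂·(A₃·A₄))·A₅)): (A₃·A₄): 58×2 by 2×36 → 58×36, cost 58·2·36 = 4176; (A₂·(A₃·A₄)): 11×58 by 58×36 → 11×36, cost 11·58·36 = 22968; cumulative 27144; ((A₂·(A₃·A₄))·A₅): 11×36 by 36×2 → 11×2, cost 11·36·2 = 792; cumulative 27936; (A₁·((A₂·(A₃·A₄))·A₅)): 3×11 by 11×2 → 3×2, cost 3·11·2 = 66; cumulative 28002. Total 28002.
Order Q = (A₁·((A₂·A₃)·(A₄·A₅))): (A₂·A₃): 11×58 by 58×2 → 11×2, cost 11·58·2 = 1276; (A₄·A₅): 2×36 by 36×2 → 2×2, cost 2·36·2 = 144; ((A₂·A₃)·(A₄·A₅)): 11×2 by 2×2 → 11×2, cost 11·2·2 = 44; cumulative 1464; (A₁·((A₂·A₃)·(A₄·A₅))): 3×11 by 11×2 → 3×2, cost 3·11·2 = 66; cumulative 1530. Total 1530.
Difference: |28002 − 1530| = 26472.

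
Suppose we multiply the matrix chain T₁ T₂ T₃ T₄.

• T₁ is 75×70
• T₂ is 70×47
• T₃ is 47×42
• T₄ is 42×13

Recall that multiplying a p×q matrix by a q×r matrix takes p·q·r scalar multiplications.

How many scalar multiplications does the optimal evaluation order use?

136682

Adjacent pairs: T₁T₂ = 75·70·47 = 246750; T₂T₃ = 70·47·42 = 138180; T₃T₄ = 47·42·13 = 25662.
Length 3: T₁..T₃: k=1: 0+138180+75·70·42=358680; k=2: 246750+0+75·47·42=394800 → min 358680 | T₂..T₄: k=2: 0+25662+70·47·13=68432; k=3: 138180+0+70·42·13=176400 → min 68432.
Length 4: T₁..T₄: k=1: 0+68432+75·70·13=136682; k=2: 246750+25662+75·47·13=318237; k=3: 358680+0+75·42·13=399630 → min 136682.
Optimal order: (T₁ (T₂ (T₃ T₄))) with cost 136682.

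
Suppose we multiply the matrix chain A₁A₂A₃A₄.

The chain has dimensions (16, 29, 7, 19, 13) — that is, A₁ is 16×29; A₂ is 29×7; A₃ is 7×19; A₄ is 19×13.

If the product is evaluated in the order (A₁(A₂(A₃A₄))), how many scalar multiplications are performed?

10400

(A₃A₄): 7×19 by 19×13 → 7×13, cost 7·19·13 = 1729
(A₂(A₃A₄)): 29×7 by 7×13 → 29×13, cost 29·7·13 = 2639; cumulative 4368
(A₁(A₂(A₃A₄))): 16×29 by 29×13 → 16×13, cost 16·29·13 = 6032; cumulative 10400
Total: 10400 scalar multiplications.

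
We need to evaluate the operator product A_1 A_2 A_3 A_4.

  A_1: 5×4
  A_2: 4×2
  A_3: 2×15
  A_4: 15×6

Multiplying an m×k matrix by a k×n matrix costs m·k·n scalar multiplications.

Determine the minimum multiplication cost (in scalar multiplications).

280

Adjacent pairs: A_1A_2 = 5·4·2 = 40; A_2A_3 = 4·2·15 = 120; A_3A_4 = 2·15·6 = 180.
Length 3: A_1..A_3: k=1: 0+120+5·4·15=420; k=2: 40+0+5·2·15=190 → min 190 | A_2..A_4: k=2: 0+180+4·2·6=228; k=3: 120+0+4·15·6=480 → min 228.
Length 4: A_1..A_4: k=1: 0+228+5·4·6=348; k=2: 40+180+5·2·6=280; k=3: 190+0+5·15·6=640 → min 280.
Optimal order: ((A_1 A_2) (A_3 A_4)) with cost 280.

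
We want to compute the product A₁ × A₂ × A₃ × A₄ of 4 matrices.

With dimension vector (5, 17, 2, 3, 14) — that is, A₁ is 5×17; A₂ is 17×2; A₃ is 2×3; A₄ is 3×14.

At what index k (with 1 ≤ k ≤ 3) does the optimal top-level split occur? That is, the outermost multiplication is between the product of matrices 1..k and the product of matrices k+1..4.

2

Adjacent pairs: A₁A₂ = 5·17·2 = 170; A₂A₃ = 17·2·3 = 102; A₃A₄ = 2·3·14 = 84.
Length 3: A₁..A₃: k=1: 0+102+5·17·3=357; k=2: 170+0+5·2·3=200 → min 200 | A₂..A₄: k=2: 0+84+17·2·14=560; k=3: 102+0+17·3·14=816 → min 560.
Top-level splits: k=1: (A₁..A₁)·(A₂..A₄) → 0+560+5·17·14 = 1750; k=2: (A₁..A₂)·(A₃..A₄) → 170+84+5·2·14 = 394; k=3: (A₁..A₃)·(A₄..A₄) → 200+0+5·3·14 = 410.
Best split is after A₂, i.e. k = 2.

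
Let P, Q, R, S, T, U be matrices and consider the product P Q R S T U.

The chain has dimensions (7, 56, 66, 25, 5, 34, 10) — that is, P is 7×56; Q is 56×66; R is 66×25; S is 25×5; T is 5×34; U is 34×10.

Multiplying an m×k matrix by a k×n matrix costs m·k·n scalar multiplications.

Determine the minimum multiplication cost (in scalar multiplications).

Adjacent pairs: PQ = 7·56·66 = 25872; QR = 56·66·25 = 92400; RS = 66·25·5 = 8250; ST = 25·5·34 = 4250; TU = 5·34·10 = 1700.
Length 3: P..R: k=1: 0+92400+7·56·25=102200; k=2: 25872+0+7·66·25=37422 → min 37422 | Q..S: k=2: 0+8250+56·66·5=26730; k=3: 92400+0+56·25·5=99400 → min 26730 | R..T: k=3: 0+4250+66·25·34=60350; k=4: 8250+0+66·5·34=19470 → min 19470 | S..U: k=4: 0+1700+25·5·10=2950; k=5: 4250+0+25·34·10=12750 → min 2950.
Length 4: P..S: k=1: 0+26730+7·56·5=28690; k=2: 25872+8250+7·66·5=36432; k=3: 37422+0+7·25·5=38297 → min 28690 | Q..T: k=2: 0+19470+56·66·34=145134; k=3: 92400+4250+56·25·34=144250; k=4: 26730+0+56·5·34=36250 → min 36250 | R..U: k=3: 0+2950+66·25·10=19450; k=4: 8250+1700+66·5·10=13250; k=5: 19470+0+66·34·10=41910 → min 13250.
Length 5: P..T: k=1: 0+36250+7·56·34=49578; k=2: 25872+19470+7·66·34=61050; k=3: 37422+4250+7·25·34=47622; k=4: 28690+0+7·5·34=29880 → min 29880 | Q..U: k=2: 0+13250+56·66·10=50210; k=3: 92400+2950+56·25·10=109350; k=4: 26730+1700+56·5·10=31230; k=5: 36250+0+56·34·10=55290 → min 31230.
Length 6: P..U: k=1: 0+31230+7·56·10=35150; k=2: 25872+13250+7·66·10=43742; k=3: 37422+2950+7·25·10=42122; k=4: 28690+1700+7·5·10=30740; k=5: 29880+0+7·34·10=32260 → min 30740.
Optimal order: ((P (Q (R S))) (T U)) with cost 30740.

30740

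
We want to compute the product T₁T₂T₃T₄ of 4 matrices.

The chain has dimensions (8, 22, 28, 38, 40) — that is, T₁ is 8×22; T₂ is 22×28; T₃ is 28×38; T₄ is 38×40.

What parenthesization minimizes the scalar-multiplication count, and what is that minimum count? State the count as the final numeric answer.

Adjacent pairs: T₁T₂ = 8·22·28 = 4928; T₂T₃ = 22·28·38 = 23408; T₃T₄ = 28·38·40 = 42560.
Length 3: T₁..T₃: k=1: 0+23408+8·22·38=30096; k=2: 4928+0+8·28·38=13440 → min 13440 | T₂..T₄: k=2: 0+42560+22·28·40=67200; k=3: 23408+0+22·38·40=56848 → min 56848.
Length 4: T₁..T₄: k=1: 0+56848+8·22·40=63888; k=2: 4928+42560+8·28·40=56448; k=3: 13440+0+8·38·40=25600 → min 25600.
Optimal parenthesization: (((T₁T₂)T₃)T₄) with cost 25600.

25600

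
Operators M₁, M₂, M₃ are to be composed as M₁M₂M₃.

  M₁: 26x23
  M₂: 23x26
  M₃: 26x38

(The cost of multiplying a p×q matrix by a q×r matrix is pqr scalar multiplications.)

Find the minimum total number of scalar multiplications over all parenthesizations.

41236

Order (M₁(M₂M₃)): (M₂M₃): 23×26 by 26×38 → 23×38, cost 23·26·38 = 22724; (M₁(M₂M₃)): 26×23 by 23×38 → 26×38, cost 26·23·38 = 22724; cumulative 45448. Total 45448.
Order ((M₁M₂)M₃): (M₁M₂): 26×23 by 23×26 → 26×26, cost 26·23·26 = 15548; ((M₁M₂)M₃): 26×26 by 26×38 → 26×38, cost 26·26·38 = 25688; cumulative 41236. Total 41236.
Minimum: 41236.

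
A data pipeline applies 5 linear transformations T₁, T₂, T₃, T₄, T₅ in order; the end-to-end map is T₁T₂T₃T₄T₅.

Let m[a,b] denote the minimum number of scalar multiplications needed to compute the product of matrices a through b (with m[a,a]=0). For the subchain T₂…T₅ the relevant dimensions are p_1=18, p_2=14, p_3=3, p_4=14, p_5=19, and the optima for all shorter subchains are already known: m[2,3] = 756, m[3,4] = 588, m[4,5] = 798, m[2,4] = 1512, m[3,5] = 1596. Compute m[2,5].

2580

m[2,5] = min over k∈[2,4] of m[2,k]+m[k+1,5]+p_{1}·p_k·p_{5}.
k=2: 0 + 1596 + 18·14·19 = 6384; k=3: 756 + 798 + 18·3·19 = 2580; k=4: 1512 + 0 + 18·14·19 = 6300.
Minimum: 2580 at k=3.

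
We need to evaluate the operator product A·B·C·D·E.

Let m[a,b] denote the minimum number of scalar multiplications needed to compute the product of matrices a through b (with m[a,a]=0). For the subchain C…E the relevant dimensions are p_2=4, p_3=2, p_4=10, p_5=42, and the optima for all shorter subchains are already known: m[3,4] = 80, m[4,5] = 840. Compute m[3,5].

m[3,5] = min over k∈[3,4] of m[3,k]+m[k+1,5]+p_{2}·p_k·p_{5}.
k=3: 0 + 840 + 4·2·42 = 1176; k=4: 80 + 0 + 4·10·42 = 1760.
Minimum: 1176 at k=3.

1176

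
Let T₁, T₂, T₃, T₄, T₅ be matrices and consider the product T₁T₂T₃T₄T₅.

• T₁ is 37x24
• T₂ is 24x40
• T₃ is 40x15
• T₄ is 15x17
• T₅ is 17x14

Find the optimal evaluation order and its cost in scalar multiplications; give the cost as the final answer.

Adjacent pairs: T₁T₂ = 37·24·40 = 35520; T₂T₃ = 24·40·15 = 14400; T₃T₄ = 40·15·17 = 10200; T₄T₅ = 15·17·14 = 3570.
Length 3: T₁..T₃: k=1: 0+14400+37·24·15=27720; k=2: 35520+0+37·40·15=57720 → min 27720 | T₂..T₄: k=2: 0+10200+24·40·17=26520; k=3: 14400+0+24·15·17=20520 → min 20520 | T₃..T₅: k=3: 0+3570+40·15·14=11970; k=4: 10200+0+40·17·14=19720 → min 11970.
Length 4: T₁..T₄: k=1: 0+20520+37·24·17=35616; k=2: 35520+10200+37·40·17=70880; k=3: 27720+0+37·15·17=37155 → min 35616 | T₂..T₅: k=2: 0+11970+24·40·14=25410; k=3: 14400+3570+24·15·14=23010; k=4: 20520+0+24·17·14=26232 → min 23010.
Length 5: T₁..T₅: k=1: 0+23010+37·24·14=35442; k=2: 35520+11970+37·40·14=68210; k=3: 27720+3570+37·15·14=39060; k=4: 35616+0+37·17·14=44422 → min 35442.
Optimal parenthesization: (T₁((T₂T₃)(T₄T₅))) with cost 35442.

35442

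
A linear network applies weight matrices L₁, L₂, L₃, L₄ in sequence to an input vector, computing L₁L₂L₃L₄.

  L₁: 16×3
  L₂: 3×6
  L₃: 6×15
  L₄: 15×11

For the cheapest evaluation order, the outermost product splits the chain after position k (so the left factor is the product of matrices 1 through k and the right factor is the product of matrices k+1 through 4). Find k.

Adjacent pairs: L₁L₂ = 16·3·6 = 288; L₂L₃ = 3·6·15 = 270; L₃L₄ = 6·15·11 = 990.
Length 3: L₁..L₃: k=1: 0+270+16·3·15=990; k=2: 288+0+16·6·15=1728 → min 990 | L₂..L₄: k=2: 0+990+3·6·11=1188; k=3: 270+0+3·15·11=765 → min 765.
Top-level splits: k=1: (L₁..L₁)·(L₂..L₄) → 0+765+16·3·11 = 1293; k=2: (L₁..L₂)·(L₃..L₄) → 288+990+16·6·11 = 2334; k=3: (L₁..L₃)·(L₄..L₄) → 990+0+16·15·11 = 3630.
Best split is after L₁, i.e. k = 1.

1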